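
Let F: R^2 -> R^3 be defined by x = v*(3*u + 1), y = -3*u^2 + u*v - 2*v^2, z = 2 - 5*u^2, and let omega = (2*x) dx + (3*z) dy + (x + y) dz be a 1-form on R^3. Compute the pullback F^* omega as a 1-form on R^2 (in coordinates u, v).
F^* omega = (120*u^3 - 55*u^2*v + 38*u*v^2 - 10*u*v - 36*u + 6*v^2 + 6*v) du + (-15*u^3 + 78*u^2*v + 12*u*v + 6*u - 22*v) dv

Using F^*(f dg) = (f ∘ F) d(g ∘ F), substitute each coordinate x_i by F_i(u, v) in f_i, and replace dx_i by d F_i = (∂F_i/∂u) du + (∂F_i/∂v) dv.
  For the x component: f_1(F) = 2*v*(3*u + 1); d F_1 = (3*v) du + (3*u + 1) dv
  For the y component: f_2(F) = 6 - 15*u^2; d F_2 = (-6*u + v) du + (u - 4*v) dv
  For the z component: f_3(F) = -3*u^2 + 4*u*v - 2*v^2 + v; d F_3 = (-10*u) du + (0) dv
Combining and collecting du, dv coefficients:
  coeff of du: 120*u^3 - 55*u^2*v + 38*u*v^2 - 10*u*v - 36*u + 6*v^2 + 6*v
  coeff of dv: -15*u^3 + 78*u^2*v + 12*u*v + 6*u - 22*v
F^* omega = (120*u^3 - 55*u^2*v + 38*u*v^2 - 10*u*v - 36*u + 6*v^2 + 6*v) du + (-15*u^3 + 78*u^2*v + 12*u*v + 6*u - 22*v) dv.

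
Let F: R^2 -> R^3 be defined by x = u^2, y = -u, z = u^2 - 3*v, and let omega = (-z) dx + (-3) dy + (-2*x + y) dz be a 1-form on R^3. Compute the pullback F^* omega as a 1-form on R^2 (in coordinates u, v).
F^* omega = (-6*u^3 - 2*u^2 + 6*u*v + 3) du + (3*u*(2*u + 1)) dv

Using F^*(f dg) = (f ∘ F) d(g ∘ F), substitute each coordinate x_i by F_i(u, v) in f_i, and replace dx_i by d F_i = (∂F_i/∂u) du + (∂F_i/∂v) dv.
  For the x component: f_1(F) = -u^2 + 3*v; d F_1 = (2*u) du + (0) dv
  For the y component: f_2(F) = -3; d F_2 = (-1) du + (0) dv
  For the z component: f_3(F) = u*(-2*u - 1); d F_3 = (2*u) du + (-3) dv
Combining and collecting du, dv coefficients:
  coeff of du: -6*u^3 - 2*u^2 + 6*u*v + 3
  coeff of dv: 3*u*(2*u + 1)
F^* omega = (-6*u^3 - 2*u^2 + 6*u*v + 3) du + (3*u*(2*u + 1)) dv.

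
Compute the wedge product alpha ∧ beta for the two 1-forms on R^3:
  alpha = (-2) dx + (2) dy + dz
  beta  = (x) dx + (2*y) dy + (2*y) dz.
alpha ∧ beta = (-2*x - 4*y) dx ∧ dy + (-x - 4*y) dx ∧ dz + (2*y) dy ∧ dz

Distribute the wedge, using dx_i ∧ dx_j = -dx_j ∧ dx_i and dx_i ∧ dx_i = 0. For each pair (i, j) with i < j, the coefficient of dx_i ∧ dx_j in alpha ∧ beta is (alpha_i * beta_j - alpha_j * beta_i). Collecting: alpha ∧ beta = (-2*x - 4*y) dx ∧ dy + (-x - 4*y) dx ∧ dz + (2*y) dy ∧ dz.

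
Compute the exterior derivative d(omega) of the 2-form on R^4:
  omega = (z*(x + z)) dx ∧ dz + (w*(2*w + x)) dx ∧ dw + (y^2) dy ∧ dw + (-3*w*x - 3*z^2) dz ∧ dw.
d(omega) = (-3*w) dx ∧ dz ∧ dw

For a 2-form omega = sum_{i<j} g_{ij} dx_i ∧ dx_j, the exterior derivative is
  d(omega) = sum_{i<j} d(g_{ij}) ∧ dx_i ∧ dx_j = sum_{i<j, k} (∂g_{ij}/∂x_k) dx_k ∧ dx_i ∧ dx_j.
Expand each term, using dx_k ∧ dx_i ∧ dx_j = sgn(permutation) dx_{(a)} ∧ dx_{(b)} ∧ dx_{(c)} with (a < b < c) sorted:
  d(-3*w*x - 3*z^2) includes (∂/∂x)(-3*w*x - 3*z^2) dx = (-3*w) dx, which multiplied by dz ∧ dw gives (-3*w) dx ∧ dz ∧ dw
Collecting like 3-forms: d(omega) = (-3*w) dx ∧ dz ∧ dw.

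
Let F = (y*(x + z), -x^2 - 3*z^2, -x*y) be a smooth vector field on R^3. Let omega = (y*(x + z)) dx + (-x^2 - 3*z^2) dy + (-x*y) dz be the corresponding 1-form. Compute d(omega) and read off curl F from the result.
d(omega) = (-x + 6*z) dy ∧ dz + (2*y) dz ∧ dx + (-3*x - z) dx ∧ dy; curl F = (-x + 6*z, 2*y, -3*x - z)

d omega = sum_{i<j} (∂f_j/∂x_i - ∂f_i/∂x_j) dx_i ∧ dx_j. Under the identification (dy ∧ dz, dz ∧ dx, dx ∧ dy) ↔ (e_x, e_y, e_z), the coefficients are exactly the components of curl F. Compute:
  ∂R/∂y - ∂Q/∂z = (-x) - (-6*z) = -x + 6*z
  ∂P/∂z - ∂R/∂x = (y) - (-y) = 2*y
  ∂Q/∂x - ∂P/∂y = (-2*x) - (x + z) = -3*x - z.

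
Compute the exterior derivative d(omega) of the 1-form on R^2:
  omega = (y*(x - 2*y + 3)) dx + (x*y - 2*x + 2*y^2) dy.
d(omega) = (-x + 5*y - 5) dx ∧ dy

For a 1-form omega = sum_i f_i dx_i, the exterior derivative is
  d(omega) = sum_{i < j} (∂f_j/∂x_i - ∂f_i/∂x_j) dx_i ∧ dx_j.
  coefficient of dx ∧ dy: ∂f_2/∂x - ∂f_1/∂y = ∂(x*y - 2*x + 2*y^2)/∂x - ∂(y*(x - 2*y + 3))/∂y = -x + 5*y - 5
Assembling: d(omega) = (-x + 5*y - 5) dx ∧ dy.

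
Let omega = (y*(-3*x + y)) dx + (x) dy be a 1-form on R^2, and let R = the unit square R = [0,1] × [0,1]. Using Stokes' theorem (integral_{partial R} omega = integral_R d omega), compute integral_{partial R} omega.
integral_(partial R) omega = 3/2

Stokes: integral_partial_R omega = integral_R d omega with d omega = (∂Q/∂x - ∂P/∂y) dx ∧ dy.
  ∂Q/∂x = 1
  ∂P/∂y = -3*x + 2*y
  integrand = ∂Q/∂x - ∂P/∂y = 3*x - 2*y + 1.
Integrating over R: integral_0^1 integral_0^1 (3*x - 2*y + 1) dx dy = 3/2.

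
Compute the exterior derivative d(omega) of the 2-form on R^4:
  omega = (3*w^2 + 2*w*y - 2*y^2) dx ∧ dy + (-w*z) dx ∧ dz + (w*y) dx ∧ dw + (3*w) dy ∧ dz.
d(omega) = (5*w + 2*y) dx ∧ dy ∧ dw + (-z) dx ∧ dz ∧ dw + (3) dy ∧ dz ∧ dw

For a 2-form omega = sum_{i<j} g_{ij} dx_i ∧ dx_j, the exterior derivative is
  d(omega) = sum_{i<j} d(g_{ij}) ∧ dx_i ∧ dx_j = sum_{i<j, k} (∂g_{ij}/∂x_k) dx_k ∧ dx_i ∧ dx_j.
Expand each term, using dx_k ∧ dx_i ∧ dx_j = sgn(permutation) dx_{(a)} ∧ dx_{(b)} ∧ dx_{(c)} with (a < b < c) sorted:
  d(3*w^2 + 2*w*y - 2*y^2) includes (∂/∂w)(3*w^2 + 2*w*y - 2*y^2) dw = (6*w + 2*y) dw, which multiplied by dx ∧ dy gives (6*w + 2*y) dx ∧ dy ∧ dw
  d(-w*z) includes (∂/∂w)(-w*z) dw = (-z) dw, which multiplied by dx ∧ dz gives (-z) dx ∧ dz ∧ dw
  d(w*y) includes (∂/∂y)(w*y) dy = (w) dy, which multiplied by dx ∧ dw gives (-w) dx ∧ dy ∧ dw
  d(3*w) includes (∂/∂w)(3*w) dw = (3) dw, which multiplied by dy ∧ dz gives (3) dy ∧ dz ∧ dw
Collecting like 3-forms: d(omega) = (5*w + 2*y) dx ∧ dy ∧ dw + (-z) dx ∧ dz ∧ dw + (3) dy ∧ dz ∧ dw.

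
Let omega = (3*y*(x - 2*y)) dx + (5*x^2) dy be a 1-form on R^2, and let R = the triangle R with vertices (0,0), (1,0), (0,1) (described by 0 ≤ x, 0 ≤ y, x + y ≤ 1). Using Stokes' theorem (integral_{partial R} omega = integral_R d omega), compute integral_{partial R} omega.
integral_(partial R) omega = 19/6

Stokes: integral_partial_R omega = integral_R d omega with d omega = (∂Q/∂x - ∂P/∂y) dx ∧ dy.
  ∂Q/∂x = 10*x
  ∂P/∂y = 3*x - 12*y
  integrand = ∂Q/∂x - ∂P/∂y = 7*x + 12*y.
Integrating over R: integral_0^1 integral_0^{1-x} (7*x + 12*y) dy dx = 19/6.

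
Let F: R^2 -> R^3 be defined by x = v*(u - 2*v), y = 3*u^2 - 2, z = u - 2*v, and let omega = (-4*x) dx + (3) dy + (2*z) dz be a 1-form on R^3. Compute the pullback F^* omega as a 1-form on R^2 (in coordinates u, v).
F^* omega = (-4*u*v^2 + 20*u + 8*v^3 - 4*v) du + (-4*u^2*v + 24*u*v^2 - 4*u - 32*v^3 + 8*v) dv

Using F^*(f dg) = (f ∘ F) d(g ∘ F), substitute each coordinate x_i by F_i(u, v) in f_i, and replace dx_i by d F_i = (∂F_i/∂u) du + (∂F_i/∂v) dv.
  For the x component: f_1(F) = 4*v*(-u + 2*v); d F_1 = (v) du + (u - 4*v) dv
  For the y component: f_2(F) = 3; d F_2 = (6*u) du + (0) dv
  For the z component: f_3(F) = 2*u - 4*v; d F_3 = (1) du + (-2) dv
Combining and collecting du, dv coefficients:
  coeff of du: -4*u*v^2 + 20*u + 8*v^3 - 4*v
  coeff of dv: -4*u^2*v + 24*u*v^2 - 4*u - 32*v^3 + 8*v
F^* omega = (-4*u*v^2 + 20*u + 8*v^3 - 4*v) du + (-4*u^2*v + 24*u*v^2 - 4*u - 32*v^3 + 8*v) dv.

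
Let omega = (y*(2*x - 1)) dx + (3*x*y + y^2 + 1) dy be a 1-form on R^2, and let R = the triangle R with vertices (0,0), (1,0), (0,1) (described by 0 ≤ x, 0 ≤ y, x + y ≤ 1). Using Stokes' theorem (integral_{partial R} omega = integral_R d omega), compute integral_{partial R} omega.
integral_(partial R) omega = 2/3

Stokes: integral_partial_R omega = integral_R d omega with d omega = (∂Q/∂x - ∂P/∂y) dx ∧ dy.
  ∂Q/∂x = 3*y
  ∂P/∂y = 2*x - 1
  integrand = ∂Q/∂x - ∂P/∂y = -2*x + 3*y + 1.
Integrating over R: integral_0^1 integral_0^{1-x} (-2*x + 3*y + 1) dy dx = 2/3.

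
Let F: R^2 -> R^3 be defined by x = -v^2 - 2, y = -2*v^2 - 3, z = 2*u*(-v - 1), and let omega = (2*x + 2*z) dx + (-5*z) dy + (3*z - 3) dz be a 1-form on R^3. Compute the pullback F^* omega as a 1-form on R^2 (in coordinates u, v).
F^* omega = (12*u*v^2 + 24*u*v + 12*u + 6*v + 6) du + (12*u^2*v + 12*u^2 - 32*u*v^2 - 32*u*v + 6*u + 4*v^3 + 8*v) dv

Using F^*(f dg) = (f ∘ F) d(g ∘ F), substitute each coordinate x_i by F_i(u, v) in f_i, and replace dx_i by d F_i = (∂F_i/∂u) du + (∂F_i/∂v) dv.
  For the x component: f_1(F) = -4*u*v - 4*u - 2*v^2 - 4; d F_1 = (0) du + (-2*v) dv
  For the y component: f_2(F) = 10*u*(v + 1); d F_2 = (0) du + (-4*v) dv
  For the z component: f_3(F) = -6*u*v - 6*u - 3; d F_3 = (-2*v - 2) du + (-2*u) dv
Combining and collecting du, dv coefficients:
  coeff of du: 12*u*v^2 + 24*u*v + 12*u + 6*v + 6
  coeff of dv: 12*u^2*v + 12*u^2 - 32*u*v^2 - 32*u*v + 6*u + 4*v^3 + 8*v
F^* omega = (12*u*v^2 + 24*u*v + 12*u + 6*v + 6) du + (12*u^2*v + 12*u^2 - 32*u*v^2 - 32*u*v + 6*u + 4*v^3 + 8*v) dv.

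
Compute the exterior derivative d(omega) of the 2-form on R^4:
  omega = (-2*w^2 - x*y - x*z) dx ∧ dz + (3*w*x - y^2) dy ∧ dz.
d(omega) = (3*w + x) dx ∧ dy ∧ dz + (-4*w) dx ∧ dz ∧ dw + (3*x) dy ∧ dz ∧ dw

For a 2-form omega = sum_{i<j} g_{ij} dx_i ∧ dx_j, the exterior derivative is
  d(omega) = sum_{i<j} d(g_{ij}) ∧ dx_i ∧ dx_j = sum_{i<j, k} (∂g_{ij}/∂x_k) dx_k ∧ dx_i ∧ dx_j.
Expand each term, using dx_k ∧ dx_i ∧ dx_j = sgn(permutation) dx_{(a)} ∧ dx_{(b)} ∧ dx_{(c)} with (a < b < c) sorted:
  d(-2*w^2 - x*y - x*z) includes (∂/∂y)(-2*w^2 - x*y - x*z) dy = (-x) dy, which multiplied by dx ∧ dz gives (x) dx ∧ dy ∧ dz
  d(-2*w^2 - x*y - x*z) includes (∂/∂w)(-2*w^2 - x*y - x*z) dw = (-4*w) dw, which multiplied by dx ∧ dz gives (-4*w) dx ∧ dz ∧ dw
  d(3*w*x - y^2) includes (∂/∂x)(3*w*x - y^2) dx = (3*w) dx, which multiplied by dy ∧ dz gives (3*w) dx ∧ dy ∧ dz
  d(3*w*x - y^2) includes (∂/∂w)(3*w*x - y^2) dw = (3*x) dw, which multiplied by dy ∧ dz gives (3*x) dy ∧ dz ∧ dw
Collecting like 3-forms: d(omega) = (3*w + x) dx ∧ dy ∧ dz + (-4*w) dx ∧ dz ∧ dw + (3*x) dy ∧ dz ∧ dw.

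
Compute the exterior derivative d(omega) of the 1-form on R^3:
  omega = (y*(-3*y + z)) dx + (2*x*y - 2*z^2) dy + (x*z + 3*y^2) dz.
d(omega) = (8*y - z) dx ∧ dy + (-y + z) dx ∧ dz + (6*y + 4*z) dy ∧ dz

For a 1-form omega = sum_i f_i dx_i, the exterior derivative is
  d(omega) = sum_{i < j} (∂f_j/∂x_i - ∂f_i/∂x_j) dx_i ∧ dx_j.
  coefficient of dx ∧ dy: ∂f_2/∂x - ∂f_1/∂y = ∂(2*x*y - 2*z^2)/∂x - ∂(y*(-3*y + z))/∂y = 8*y - z
  coefficient of dx ∧ dz: ∂f_3/∂x - ∂f_1/∂z = ∂(x*z + 3*y^2)/∂x - ∂(y*(-3*y + z))/∂z = -y + z
  coefficient of dy ∧ dz: ∂f_3/∂y - ∂f_2/∂z = ∂(x*z + 3*y^2)/∂y - ∂(2*x*y - 2*z^2)/∂z = 6*y + 4*z
Assembling: d(omega) = (8*y - z) dx ∧ dy + (-y + z) dx ∧ dz + (6*y + 4*z) dy ∧ dz.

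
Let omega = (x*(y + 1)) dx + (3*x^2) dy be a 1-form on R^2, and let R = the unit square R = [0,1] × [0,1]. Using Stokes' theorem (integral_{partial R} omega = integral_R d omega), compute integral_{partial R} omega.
integral_(partial R) omega = 5/2

Stokes: integral_partial_R omega = integral_R d omega with d omega = (∂Q/∂x - ∂P/∂y) dx ∧ dy.
  ∂Q/∂x = 6*x
  ∂P/∂y = x
  integrand = ∂Q/∂x - ∂P/∂y = 5*x.
Integrating over R: integral_0^1 integral_0^1 (5*x) dx dy = 5/2.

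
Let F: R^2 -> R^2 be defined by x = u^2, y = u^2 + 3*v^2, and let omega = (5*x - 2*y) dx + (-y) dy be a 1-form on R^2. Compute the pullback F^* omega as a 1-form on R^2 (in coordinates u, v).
F^* omega = (4*u^3 - 18*u*v^2) du + (6*v*(-u^2 - 3*v^2)) dv

Using F^*(f dg) = (f ∘ F) d(g ∘ F), substitute each coordinate x_i by F_i(u, v) in f_i, and replace dx_i by d F_i = (∂F_i/∂u) du + (∂F_i/∂v) dv.
  For the x component: f_1(F) = 3*u^2 - 6*v^2; d F_1 = (2*u) du + (0) dv
  For the y component: f_2(F) = -u^2 - 3*v^2; d F_2 = (2*u) du + (6*v) dv
Combining and collecting du, dv coefficients:
  coeff of du: 4*u^3 - 18*u*v^2
  coeff of dv: 6*v*(-u^2 - 3*v^2)
F^* omega = (4*u^3 - 18*u*v^2) du + (6*v*(-u^2 - 3*v^2)) dv.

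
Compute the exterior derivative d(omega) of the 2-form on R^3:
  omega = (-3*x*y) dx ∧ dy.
d(omega) = 0

For a 2-form omega = sum_{i<j} g_{ij} dx_i ∧ dx_j, the exterior derivative is
  d(omega) = sum_{i<j} d(g_{ij}) ∧ dx_i ∧ dx_j = sum_{i<j, k} (∂g_{ij}/∂x_k) dx_k ∧ dx_i ∧ dx_j.
Expand each term, using dx_k ∧ dx_i ∧ dx_j = sgn(permutation) dx_{(a)} ∧ dx_{(b)} ∧ dx_{(c)} with (a < b < c) sorted:

Collecting like 3-forms: d(omega) = 0.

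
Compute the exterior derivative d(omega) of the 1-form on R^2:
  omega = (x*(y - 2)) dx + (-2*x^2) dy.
d(omega) = (-5*x) dx ∧ dy

For a 1-form omega = sum_i f_i dx_i, the exterior derivative is
  d(omega) = sum_{i < j} (∂f_j/∂x_i - ∂f_i/∂x_j) dx_i ∧ dx_j.
  coefficient of dx ∧ dy: ∂f_2/∂x - ∂f_1/∂y = ∂(-2*x^2)/∂x - ∂(x*(y - 2))/∂y = -5*x
Assembling: d(omega) = (-5*x) dx ∧ dy.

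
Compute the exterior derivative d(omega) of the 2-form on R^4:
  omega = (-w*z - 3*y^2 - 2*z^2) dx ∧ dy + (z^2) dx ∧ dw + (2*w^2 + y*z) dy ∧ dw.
d(omega) = (-w - 4*z) dx ∧ dy ∧ dz + (-z) dx ∧ dy ∧ dw + (-2*z) dx ∧ dz ∧ dw + (-y) dy ∧ dz ∧ dw

For a 2-form omega = sum_{i<j} g_{ij} dx_i ∧ dx_j, the exterior derivative is
  d(omega) = sum_{i<j} d(g_{ij}) ∧ dx_i ∧ dx_j = sum_{i<j, k} (∂g_{ij}/∂x_k) dx_k ∧ dx_i ∧ dx_j.
Expand each term, using dx_k ∧ dx_i ∧ dx_j = sgn(permutation) dx_{(a)} ∧ dx_{(b)} ∧ dx_{(c)} with (a < b < c) sorted:
  d(-w*z - 3*y^2 - 2*z^2) includes (∂/∂z)(-w*z - 3*y^2 - 2*z^2) dz = (-w - 4*z) dz, which multiplied by dx ∧ dy gives (-w - 4*z) dx ∧ dy ∧ dz
  d(-w*z - 3*y^2 - 2*z^2) includes (∂/∂w)(-w*z - 3*y^2 - 2*z^2) dw = (-z) dw, which multiplied by dx ∧ dy gives (-z) dx ∧ dy ∧ dw
  d(z^2) includes (∂/∂z)(z^2) dz = (2*z) dz, which multiplied by dx ∧ dw gives (-2*z) dx ∧ dz ∧ dw
  d(2*w^2 + y*z) includes (∂/∂z)(2*w^2 + y*z) dz = (y) dz, which multiplied by dy ∧ dw gives (-y) dy ∧ dz ∧ dw
Collecting like 3-forms: d(omega) = (-w - 4*z) dx ∧ dy ∧ dz + (-z) dx ∧ dy ∧ dw + (-2*z) dx ∧ dz ∧ dw + (-y) dy ∧ dz ∧ dw.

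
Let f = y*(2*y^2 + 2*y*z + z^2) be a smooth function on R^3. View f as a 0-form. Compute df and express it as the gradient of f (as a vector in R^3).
df = (0) dx + (6*y^2 + 4*y*z + z^2) dy + (2*y*(y + z)) dz; grad f = (0, 6*y^2 + 4*y*z + z^2, 2*y*(y + z))

For a 0-form f, d f = (∂f/∂x) dx + (∂f/∂y) dy + (∂f/∂z) dz. The components of the vector representation are exactly the entries of grad f in Cartesian coordinates:
  ∂f/∂x = 0
  ∂f/∂y = 6*y^2 + 4*y*z + z^2
  ∂f/∂z = 2*y*(y + z).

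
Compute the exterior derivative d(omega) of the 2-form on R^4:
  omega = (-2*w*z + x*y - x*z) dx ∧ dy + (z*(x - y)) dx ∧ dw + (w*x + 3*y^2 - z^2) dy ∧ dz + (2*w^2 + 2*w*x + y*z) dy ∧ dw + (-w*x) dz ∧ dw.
d(omega) = (-w - x) dx ∧ dy ∧ dz + (2*w - z) dx ∧ dy ∧ dw + (-w - x + y) dx ∧ dz ∧ dw + (x - y) dy ∧ dz ∧ dw

For a 2-form omega = sum_{i<j} g_{ij} dx_i ∧ dx_j, the exterior derivative is
  d(omega) = sum_{i<j} d(g_{ij}) ∧ dx_i ∧ dx_j = sum_{i<j, k} (∂g_{ij}/∂x_k) dx_k ∧ dx_i ∧ dx_j.
Expand each term, using dx_k ∧ dx_i ∧ dx_j = sgn(permutation) dx_{(a)} ∧ dx_{(b)} ∧ dx_{(c)} with (a < b < c) sorted:
  d(-2*w*z + x*y - x*z) includes (∂/∂z)(-2*w*z + x*y - x*z) dz = (-2*w - x) dz, which multiplied by dx ∧ dy gives (-2*w - x) dx ∧ dy ∧ dz
  d(-2*w*z + x*y - x*z) includes (∂/∂w)(-2*w*z + x*y - x*z) dw = (-2*z) dw, which multiplied by dx ∧ dy gives (-2*z) dx ∧ dy ∧ dw
  d(z*(x - y)) includes (∂/∂y)(z*(x - y)) dy = (-z) dy, which multiplied by dx ∧ dw gives (z) dx ∧ dy ∧ dw
  d(z*(x - y)) includes (∂/∂z)(z*(x - y)) dz = (x - y) dz, which multiplied by dx ∧ dw gives (-x + y) dx ∧ dz ∧ dw
  d(w*x + 3*y^2 - z^2) includes (∂/∂x)(w*x + 3*y^2 - z^2) dx = (w) dx, which multiplied by dy ∧ dz gives (w) dx ∧ dy ∧ dz
  d(w*x + 3*y^2 - z^2) includes (∂/∂w)(w*x + 3*y^2 - z^2) dw = (x) dw, which multiplied by dy ∧ dz gives (x) dy ∧ dz ∧ dw
  d(2*w^2 + 2*w*x + y*z) includes (∂/∂x)(2*w^2 + 2*w*x + y*z) dx = (2*w) dx, which multiplied by dy ∧ dw gives (2*w) dx ∧ dy ∧ dw
  d(2*w^2 + 2*w*x + y*z) includes (∂/∂z)(2*w^2 + 2*w*x + y*z) dz = (y) dz, which multiplied by dy ∧ dw gives (-y) dy ∧ dz ∧ dw
  d(-w*x) includes (∂/∂x)(-w*x) dx = (-w) dx, which multiplied by dz ∧ dw gives (-w) dx ∧ dz ∧ dw
Collecting like 3-forms: d(omega) = (-w - x) dx ∧ dy ∧ dz + (2*w - z) dx ∧ dy ∧ dw + (-w - x + y) dx ∧ dz ∧ dw + (x - y) dy ∧ dz ∧ dw.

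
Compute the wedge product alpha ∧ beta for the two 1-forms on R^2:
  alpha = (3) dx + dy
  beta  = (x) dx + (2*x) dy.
alpha ∧ beta = (5*x) dx ∧ dy

Distribute the wedge, using dx_i ∧ dx_j = -dx_j ∧ dx_i and dx_i ∧ dx_i = 0. For each pair (i, j) with i < j, the coefficient of dx_i ∧ dx_j in alpha ∧ beta is (alpha_i * beta_j - alpha_j * beta_i). Collecting: alpha ∧ beta = (5*x) dx ∧ dy.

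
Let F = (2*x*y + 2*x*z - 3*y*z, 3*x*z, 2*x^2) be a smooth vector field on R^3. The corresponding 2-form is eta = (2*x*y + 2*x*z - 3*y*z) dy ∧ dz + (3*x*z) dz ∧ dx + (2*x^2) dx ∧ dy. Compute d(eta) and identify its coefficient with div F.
d(eta) = (2*y + 2*z) dx ∧ dy ∧ dz; div F = 2*y + 2*z

For a 2-form in R^3 of the form above, applying d gives a 3-form with coefficient ∂P/∂x + ∂Q/∂y + ∂R/∂z:
  ∂P/∂x = 2*y + 2*z
  ∂Q/∂y = 0
  ∂R/∂z = 0
Sum = 2*y + 2*z, which is exactly div F.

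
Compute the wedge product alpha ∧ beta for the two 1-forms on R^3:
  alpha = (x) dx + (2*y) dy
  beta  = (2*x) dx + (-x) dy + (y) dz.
alpha ∧ beta = (-x*(x + 4*y)) dx ∧ dy + (x*y) dx ∧ dz + (2*y^2) dy ∧ dz

Distribute the wedge, using dx_i ∧ dx_j = -dx_j ∧ dx_i and dx_i ∧ dx_i = 0. For each pair (i, j) with i < j, the coefficient of dx_i ∧ dx_j in alpha ∧ beta is (alpha_i * beta_j - alpha_j * beta_i). Collecting: alpha ∧ beta = (-x*(x + 4*y)) dx ∧ dy + (x*y) dx ∧ dz + (2*y^2) dy ∧ dz.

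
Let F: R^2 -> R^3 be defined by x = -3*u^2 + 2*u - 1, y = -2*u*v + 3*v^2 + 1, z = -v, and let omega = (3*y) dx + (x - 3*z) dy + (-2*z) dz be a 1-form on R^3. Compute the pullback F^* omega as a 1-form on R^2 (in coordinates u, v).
F^* omega = (42*u^2*v - 54*u*v^2 - 16*u*v - 18*u + 12*v^2 + 2*v + 6) du + (6*u^3 - 18*u^2*v - 4*u^2 + 6*u*v + 2*u + 18*v^2 - 8*v) dv

Using F^*(f dg) = (f ∘ F) d(g ∘ F), substitute each coordinate x_i by F_i(u, v) in f_i, and replace dx_i by d F_i = (∂F_i/∂u) du + (∂F_i/∂v) dv.
  For the x component: f_1(F) = -6*u*v + 9*v^2 + 3; d F_1 = (2 - 6*u) du + (0) dv
  For the y component: f_2(F) = -3*u^2 + 2*u + 3*v - 1; d F_2 = (-2*v) du + (-2*u + 6*v) dv
  For the z component: f_3(F) = 2*v; d F_3 = (0) du + (-1) dv
Combining and collecting du, dv coefficients:
  coeff of du: 42*u^2*v - 54*u*v^2 - 16*u*v - 18*u + 12*v^2 + 2*v + 6
  coeff of dv: 6*u^3 - 18*u^2*v - 4*u^2 + 6*u*v + 2*u + 18*v^2 - 8*v
F^* omega = (42*u^2*v - 54*u*v^2 - 16*u*v - 18*u + 12*v^2 + 2*v + 6) du + (6*u^3 - 18*u^2*v - 4*u^2 + 6*u*v + 2*u + 18*v^2 - 8*v) dv.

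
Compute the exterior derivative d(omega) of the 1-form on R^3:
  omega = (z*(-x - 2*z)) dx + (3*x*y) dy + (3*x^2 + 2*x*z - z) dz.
d(omega) = (3*y) dx ∧ dy + (7*x + 6*z) dx ∧ dz

For a 1-form omega = sum_i f_i dx_i, the exterior derivative is
  d(omega) = sum_{i < j} (∂f_j/∂x_i - ∂f_i/∂x_j) dx_i ∧ dx_j.
  coefficient of dx ∧ dy: ∂f_2/∂x - ∂f_1/∂y = ∂(3*x*y)/∂x - ∂(z*(-x - 2*z))/∂y = 3*y
  coefficient of dx ∧ dz: ∂f_3/∂x - ∂f_1/∂z = ∂(3*x^2 + 2*x*z - z)/∂x - ∂(z*(-x - 2*z))/∂z = 7*x + 6*z
Assembling: d(omega) = (3*y) dx ∧ dy + (7*x + 6*z) dx ∧ dz.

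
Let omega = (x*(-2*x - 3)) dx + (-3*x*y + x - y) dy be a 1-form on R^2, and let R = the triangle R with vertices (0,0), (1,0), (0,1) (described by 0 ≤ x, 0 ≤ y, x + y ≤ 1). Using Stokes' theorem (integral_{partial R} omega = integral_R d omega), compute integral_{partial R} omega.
integral_(partial R) omega = 0

Stokes: integral_partial_R omega = integral_R d omega with d omega = (∂Q/∂x - ∂P/∂y) dx ∧ dy.
  ∂Q/∂x = 1 - 3*y
  ∂P/∂y = 0
  integrand = ∂Q/∂x - ∂P/∂y = 1 - 3*y.
Integrating over R: integral_0^1 integral_0^{1-x} (1 - 3*y) dy dx = 0.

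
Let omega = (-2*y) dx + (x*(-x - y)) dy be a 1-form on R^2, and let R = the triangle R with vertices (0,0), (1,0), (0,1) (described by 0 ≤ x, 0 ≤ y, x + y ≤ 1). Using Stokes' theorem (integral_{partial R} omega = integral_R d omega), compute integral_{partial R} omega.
integral_(partial R) omega = 1/2

Stokes: integral_partial_R omega = integral_R d omega with d omega = (∂Q/∂x - ∂P/∂y) dx ∧ dy.
  ∂Q/∂x = -2*x - y
  ∂P/∂y = -2
  integrand = ∂Q/∂x - ∂P/∂y = -2*x - y + 2.
Integrating over R: integral_0^1 integral_0^{1-x} (-2*x - y + 2) dy dx = 1/2.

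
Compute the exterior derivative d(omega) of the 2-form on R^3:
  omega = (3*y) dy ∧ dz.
d(omega) = 0

For a 2-form omega = sum_{i<j} g_{ij} dx_i ∧ dx_j, the exterior derivative is
  d(omega) = sum_{i<j} d(g_{ij}) ∧ dx_i ∧ dx_j = sum_{i<j, k} (∂g_{ij}/∂x_k) dx_k ∧ dx_i ∧ dx_j.
Expand each term, using dx_k ∧ dx_i ∧ dx_j = sgn(permutation) dx_{(a)} ∧ dx_{(b)} ∧ dx_{(c)} with (a < b < c) sorted:

Collecting like 3-forms: d(omega) = 0.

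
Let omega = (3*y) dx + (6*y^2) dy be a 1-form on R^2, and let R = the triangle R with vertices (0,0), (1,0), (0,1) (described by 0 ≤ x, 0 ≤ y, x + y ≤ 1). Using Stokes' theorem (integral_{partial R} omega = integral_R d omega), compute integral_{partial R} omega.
integral_(partial R) omega = -3/2

Stokes: integral_partial_R omega = integral_R d omega with d omega = (∂Q/∂x - ∂P/∂y) dx ∧ dy.
  ∂Q/∂x = 0
  ∂P/∂y = 3
  integrand = ∂Q/∂x - ∂P/∂y = -3.
Integrating over R: integral_0^1 integral_0^{1-x} (-3) dy dx = -3/2.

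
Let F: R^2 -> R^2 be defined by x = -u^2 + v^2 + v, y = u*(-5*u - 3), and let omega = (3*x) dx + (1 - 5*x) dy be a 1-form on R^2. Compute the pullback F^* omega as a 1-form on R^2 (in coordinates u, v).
F^* omega = (-44*u^3 - 15*u^2 + 44*u*v^2 + 44*u*v - 10*u + 15*v^2 + 15*v - 3) du + (-6*u^2*v - 3*u^2 + 6*v^3 + 9*v^2 + 3*v) dv

Using F^*(f dg) = (f ∘ F) d(g ∘ F), substitute each coordinate x_i by F_i(u, v) in f_i, and replace dx_i by d F_i = (∂F_i/∂u) du + (∂F_i/∂v) dv.
  For the x component: f_1(F) = -3*u^2 + 3*v^2 + 3*v; d F_1 = (-2*u) du + (2*v + 1) dv
  For the y component: f_2(F) = 5*u^2 - 5*v^2 - 5*v + 1; d F_2 = (-10*u - 3) du + (0) dv
Combining and collecting du, dv coefficients:
  coeff of du: -44*u^3 - 15*u^2 + 44*u*v^2 + 44*u*v - 10*u + 15*v^2 + 15*v - 3
  coeff of dv: -6*u^2*v - 3*u^2 + 6*v^3 + 9*v^2 + 3*v
F^* omega = (-44*u^3 - 15*u^2 + 44*u*v^2 + 44*u*v - 10*u + 15*v^2 + 15*v - 3) du + (-6*u^2*v - 3*u^2 + 6*v^3 + 9*v^2 + 3*v) dv.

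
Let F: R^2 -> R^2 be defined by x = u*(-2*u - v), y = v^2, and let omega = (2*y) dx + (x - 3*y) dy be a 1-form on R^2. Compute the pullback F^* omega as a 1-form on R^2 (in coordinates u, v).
F^* omega = (2*v^2*(-4*u - v)) du + (2*v*(-2*u^2 - 2*u*v - 3*v^2)) dv

Using F^*(f dg) = (f ∘ F) d(g ∘ F), substitute each coordinate x_i by F_i(u, v) in f_i, and replace dx_i by d F_i = (∂F_i/∂u) du + (∂F_i/∂v) dv.
  For the x component: f_1(F) = 2*v^2; d F_1 = (-4*u - v) du + (-u) dv
  For the y component: f_2(F) = -2*u^2 - u*v - 3*v^2; d F_2 = (0) du + (2*v) dv
Combining and collecting du, dv coefficients:
  coeff of du: 2*v^2*(-4*u - v)
  coeff of dv: 2*v*(-2*u^2 - 2*u*v - 3*v^2)
F^* omega = (2*v^2*(-4*u - v)) du + (2*v*(-2*u^2 - 2*u*v - 3*v^2)) dv.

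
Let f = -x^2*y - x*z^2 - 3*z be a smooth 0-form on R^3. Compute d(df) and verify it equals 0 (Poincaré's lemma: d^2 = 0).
d(df) = 0

Step 1: df = sum_i (∂f/∂x_i) dx_i = (-2*x*y - z^2) dx + (-x^2) dy + (-2*x*z - 3) dz.
Step 2: Apply d again. Using the 1-form formula, the coefficient of dx ∧ dy in d(df) is ∂^2 f/∂x ∂y - ∂^2 f/∂y ∂x = (-2*x) - (-2*x) = 0 (equality of mixed partials for smooth f).
Similarly for dx ∧ dz and dy ∧ dz — all coefficients vanish. So d(df) = 0.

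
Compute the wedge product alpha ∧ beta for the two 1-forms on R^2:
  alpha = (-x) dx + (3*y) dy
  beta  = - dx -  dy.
alpha ∧ beta = (x + 3*y) dx ∧ dy

Distribute the wedge, using dx_i ∧ dx_j = -dx_j ∧ dx_i and dx_i ∧ dx_i = 0. For each pair (i, j) with i < j, the coefficient of dx_i ∧ dx_j in alpha ∧ beta is (alpha_i * beta_j - alpha_j * beta_i). Collecting: alpha ∧ beta = (x + 3*y) dx ∧ dy.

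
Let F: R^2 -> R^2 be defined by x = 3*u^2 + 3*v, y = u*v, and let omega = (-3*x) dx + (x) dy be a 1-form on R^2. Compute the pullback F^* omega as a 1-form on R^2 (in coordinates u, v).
F^* omega = (-54*u^3 + 3*u^2*v - 54*u*v + 3*v^2) du + (3*u^3 - 27*u^2 + 3*u*v - 27*v) dv

Using F^*(f dg) = (f ∘ F) d(g ∘ F), substitute each coordinate x_i by F_i(u, v) in f_i, and replace dx_i by d F_i = (∂F_i/∂u) du + (∂F_i/∂v) dv.
  For the x component: f_1(F) = -9*u^2 - 9*v; d F_1 = (6*u) du + (3) dv
  For the y component: f_2(F) = 3*u^2 + 3*v; d F_2 = (v) du + (u) dv
Combining and collecting du, dv coefficients:
  coeff of du: -54*u^3 + 3*u^2*v - 54*u*v + 3*v^2
  coeff of dv: 3*u^3 - 27*u^2 + 3*u*v - 27*v
F^* omega = (-54*u^3 + 3*u^2*v - 54*u*v + 3*v^2) du + (3*u^3 - 27*u^2 + 3*u*v - 27*v) dv.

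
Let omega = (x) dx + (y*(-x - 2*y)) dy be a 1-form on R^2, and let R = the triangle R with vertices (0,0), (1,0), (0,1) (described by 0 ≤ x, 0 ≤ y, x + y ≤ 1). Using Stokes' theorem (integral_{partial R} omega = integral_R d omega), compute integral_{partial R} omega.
integral_(partial R) omega = -1/6

Stokes: integral_partial_R omega = integral_R d omega with d omega = (∂Q/∂x - ∂P/∂y) dx ∧ dy.
  ∂Q/∂x = -y
  ∂P/∂y = 0
  integrand = ∂Q/∂x - ∂P/∂y = -y.
Integrating over R: integral_0^1 integral_0^{1-x} (-y) dy dx = -1/6.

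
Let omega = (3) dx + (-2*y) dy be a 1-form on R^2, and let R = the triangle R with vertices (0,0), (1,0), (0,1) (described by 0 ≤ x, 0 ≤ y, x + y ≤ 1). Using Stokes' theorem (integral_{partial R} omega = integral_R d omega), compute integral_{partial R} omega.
integral_(partial R) omega = 0

Stokes: integral_partial_R omega = integral_R d omega with d omega = (∂Q/∂x - ∂P/∂y) dx ∧ dy.
  ∂Q/∂x = 0
  ∂P/∂y = 0
  integrand = ∂Q/∂x - ∂P/∂y = 0.
Integrating over R: integral_0^1 integral_0^{1-x} (0) dy dx = 0.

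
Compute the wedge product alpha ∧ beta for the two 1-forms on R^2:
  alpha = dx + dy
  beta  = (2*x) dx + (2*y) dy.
alpha ∧ beta = (-2*x + 2*y) dx ∧ dy

Distribute the wedge, using dx_i ∧ dx_j = -dx_j ∧ dx_i and dx_i ∧ dx_i = 0. For each pair (i, j) with i < j, the coefficient of dx_i ∧ dx_j in alpha ∧ beta is (alpha_i * beta_j - alpha_j * beta_i). Collecting: alpha ∧ beta = (-2*x + 2*y) dx ∧ dy.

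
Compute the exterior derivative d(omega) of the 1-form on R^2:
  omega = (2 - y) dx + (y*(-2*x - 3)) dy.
d(omega) = (1 - 2*y) dx ∧ dy

For a 1-form omega = sum_i f_i dx_i, the exterior derivative is
  d(omega) = sum_{i < j} (∂f_j/∂x_i - ∂f_i/∂x_j) dx_i ∧ dx_j.
  coefficient of dx ∧ dy: ∂f_2/∂x - ∂f_1/∂y = ∂(y*(-2*x - 3))/∂x - ∂(2 - y)/∂y = 1 - 2*y
Assembling: d(omega) = (1 - 2*y) dx ∧ dy.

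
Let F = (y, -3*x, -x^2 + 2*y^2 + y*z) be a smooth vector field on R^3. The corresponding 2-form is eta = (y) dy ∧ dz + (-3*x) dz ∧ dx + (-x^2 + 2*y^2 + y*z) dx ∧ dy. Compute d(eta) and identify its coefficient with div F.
d(eta) = (y) dx ∧ dy ∧ dz; div F = y

For a 2-form in R^3 of the form above, applying d gives a 3-form with coefficient ∂P/∂x + ∂Q/∂y + ∂R/∂z:
  ∂P/∂x = 0
  ∂Q/∂y = 0
  ∂R/∂z = y
Sum = y, which is exactly div F.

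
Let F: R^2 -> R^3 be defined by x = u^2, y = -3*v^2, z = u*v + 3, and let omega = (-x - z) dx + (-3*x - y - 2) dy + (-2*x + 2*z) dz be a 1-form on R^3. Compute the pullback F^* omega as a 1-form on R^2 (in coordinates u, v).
F^* omega = (-2*u^3 - 4*u^2*v + 2*u*v^2 - 6*u + 6*v) du + (-2*u^3 + 20*u^2*v + 6*u - 18*v^3 + 12*v) dv

Using F^*(f dg) = (f ∘ F) d(g ∘ F), substitute each coordinate x_i by F_i(u, v) in f_i, and replace dx_i by d F_i = (∂F_i/∂u) du + (∂F_i/∂v) dv.
  For the x component: f_1(F) = -u^2 - u*v - 3; d F_1 = (2*u) du + (0) dv
  For the y component: f_2(F) = -3*u^2 + 3*v^2 - 2; d F_2 = (0) du + (-6*v) dv
  For the z component: f_3(F) = -2*u^2 + 2*u*v + 6; d F_3 = (v) du + (u) dv
Combining and collecting du, dv coefficients:
  coeff of du: -2*u^3 - 4*u^2*v + 2*u*v^2 - 6*u + 6*v
  coeff of dv: -2*u^3 + 20*u^2*v + 6*u - 18*v^3 + 12*v
F^* omega = (-2*u^3 - 4*u^2*v + 2*u*v^2 - 6*u + 6*v) du + (-2*u^3 + 20*u^2*v + 6*u - 18*v^3 + 12*v) dv.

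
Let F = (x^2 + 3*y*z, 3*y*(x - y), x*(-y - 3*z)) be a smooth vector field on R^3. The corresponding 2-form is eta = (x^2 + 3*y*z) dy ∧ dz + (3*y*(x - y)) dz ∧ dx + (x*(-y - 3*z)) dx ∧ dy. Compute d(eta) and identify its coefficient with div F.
d(eta) = (2*x - 6*y) dx ∧ dy ∧ dz; div F = 2*x - 6*y

For a 2-form in R^3 of the form above, applying d gives a 3-form with coefficient ∂P/∂x + ∂Q/∂y + ∂R/∂z:
  ∂P/∂x = 2*x
  ∂Q/∂y = 3*x - 6*y
  ∂R/∂z = -3*x
Sum = 2*x - 6*y, which is exactly div F.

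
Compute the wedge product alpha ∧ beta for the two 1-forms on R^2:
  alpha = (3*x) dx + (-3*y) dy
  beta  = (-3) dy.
alpha ∧ beta = (-9*x) dx ∧ dy

Distribute the wedge, using dx_i ∧ dx_j = -dx_j ∧ dx_i and dx_i ∧ dx_i = 0. For each pair (i, j) with i < j, the coefficient of dx_i ∧ dx_j in alpha ∧ beta is (alpha_i * beta_j - alpha_j * beta_i). Collecting: alpha ∧ beta = (-9*x) dx ∧ dy.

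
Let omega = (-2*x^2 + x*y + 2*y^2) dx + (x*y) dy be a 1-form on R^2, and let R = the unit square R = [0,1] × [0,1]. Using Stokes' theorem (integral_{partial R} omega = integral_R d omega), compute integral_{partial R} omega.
integral_(partial R) omega = -2

Stokes: integral_partial_R omega = integral_R d omega with d omega = (∂Q/∂x - ∂P/∂y) dx ∧ dy.
  ∂Q/∂x = y
  ∂P/∂y = x + 4*y
  integrand = ∂Q/∂x - ∂P/∂y = -x - 3*y.
Integrating over R: integral_0^1 integral_0^1 (-x - 3*y) dx dy = -2.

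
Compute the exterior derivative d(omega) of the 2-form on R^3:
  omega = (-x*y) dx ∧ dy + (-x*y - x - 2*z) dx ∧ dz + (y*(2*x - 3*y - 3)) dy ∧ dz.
d(omega) = (x + 2*y) dx ∧ dy ∧ dz

For a 2-form omega = sum_{i<j} g_{ij} dx_i ∧ dx_j, the exterior derivative is
  d(omega) = sum_{i<j} d(g_{ij}) ∧ dx_i ∧ dx_j = sum_{i<j, k} (∂g_{ij}/∂x_k) dx_k ∧ dx_i ∧ dx_j.
Expand each term, using dx_k ∧ dx_i ∧ dx_j = sgn(permutation) dx_{(a)} ∧ dx_{(b)} ∧ dx_{(c)} with (a < b < c) sorted:
  d(-x*y - x - 2*z) includes (∂/∂y)(-x*y - x - 2*z) dy = (-x) dy, which multiplied by dx ∧ dz gives (x) dx ∧ dy ∧ dz
  d(y*(2*x - 3*y - 3)) includes (∂/∂x)(y*(2*x - 3*y - 3)) dx = (2*y) dx, which multiplied by dy ∧ dz gives (2*y) dx ∧ dy ∧ dz
Collecting like 3-forms: d(omega) = (x + 2*y) dx ∧ dy ∧ dz.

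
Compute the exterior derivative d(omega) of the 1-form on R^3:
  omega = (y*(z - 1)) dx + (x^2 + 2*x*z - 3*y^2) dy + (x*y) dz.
d(omega) = (2*x + z + 1) dx ∧ dy + (-x) dy ∧ dz

For a 1-form omega = sum_i f_i dx_i, the exterior derivative is
  d(omega) = sum_{i < j} (∂f_j/∂x_i - ∂f_i/∂x_j) dx_i ∧ dx_j.
  coefficient of dx ∧ dy: ∂f_2/∂x - ∂f_1/∂y = ∂(x^2 + 2*x*z - 3*y^2)/∂x - ∂(y*(z - 1))/∂y = 2*x + z + 1
  coefficient of dy ∧ dz: ∂f_3/∂y - ∂f_2/∂z = ∂(x*y)/∂y - ∂(x^2 + 2*x*z - 3*y^2)/∂z = -x
Assembling: d(omega) = (2*x + z + 1) dx ∧ dy + (-x) dy ∧ dz.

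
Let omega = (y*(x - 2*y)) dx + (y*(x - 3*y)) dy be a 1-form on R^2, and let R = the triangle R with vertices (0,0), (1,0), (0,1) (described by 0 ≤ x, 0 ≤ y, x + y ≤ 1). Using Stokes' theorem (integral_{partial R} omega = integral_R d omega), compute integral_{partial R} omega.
integral_(partial R) omega = 2/3

Stokes: integral_partial_R omega = integral_R d omega with d omega = (∂Q/∂x - ∂P/∂y) dx ∧ dy.
  ∂Q/∂x = y
  ∂P/∂y = x - 4*y
  integrand = ∂Q/∂x - ∂P/∂y = -x + 5*y.
Integrating over R: integral_0^1 integral_0^{1-x} (-x + 5*y) dy dx = 2/3.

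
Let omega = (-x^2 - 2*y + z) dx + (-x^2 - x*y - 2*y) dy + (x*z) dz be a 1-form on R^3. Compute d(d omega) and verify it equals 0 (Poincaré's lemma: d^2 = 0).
d(d omega) = 0

Step 1: d omega = sum_{i<j} (∂f_j/∂x_i - ∂f_i/∂x_j) dx_i ∧ dx_j:
  coeff of dx ∧ dy: -2*x - y + 2
  coeff of dx ∧ dz: z - 1
  coeff of dy ∧ dz: 0
Step 2: Apply d again to each 2-form coefficient. The only possible 3-form in R^3 is dx ∧ dy ∧ dz, with coefficient
  ∂(coeff of dy∧dz)/∂x - ∂(coeff of dx∧dz)/∂y + ∂(coeff of dx∧dy)/∂z
  = ∂/∂x (0) - ∂/∂y (z - 1) + ∂/∂z (-2*x - y + 2).
Each of these terms simplifies to sums of mixed partials that cancel in pairs. The result is 0 (by equality of mixed partials for smooth functions — Schwarz / Clairaut).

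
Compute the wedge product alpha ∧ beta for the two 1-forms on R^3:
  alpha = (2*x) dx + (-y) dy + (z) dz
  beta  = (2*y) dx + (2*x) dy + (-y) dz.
alpha ∧ beta = (4*x^2 + 2*y^2) dx ∧ dy + (-2*y*(x + z)) dx ∧ dz + (-2*x*z + y^2) dy ∧ dz

Distribute the wedge, using dx_i ∧ dx_j = -dx_j ∧ dx_i and dx_i ∧ dx_i = 0. For each pair (i, j) with i < j, the coefficient of dx_i ∧ dx_j in alpha ∧ beta is (alpha_i * beta_j - alpha_j * beta_i). Collecting: alpha ∧ beta = (4*x^2 + 2*y^2) dx ∧ dy + (-2*y*(x + z)) dx ∧ dz + (-2*x*z + y^2) dy ∧ dz.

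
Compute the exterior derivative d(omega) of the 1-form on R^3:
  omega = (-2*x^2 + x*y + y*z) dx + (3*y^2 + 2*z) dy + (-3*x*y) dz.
d(omega) = (-x - z) dx ∧ dy + (-4*y) dx ∧ dz + (-3*x - 2) dy ∧ dz

For a 1-form omega = sum_i f_i dx_i, the exterior derivative is
  d(omega) = sum_{i < j} (∂f_j/∂x_i - ∂f_i/∂x_j) dx_i ∧ dx_j.
  coefficient of dx ∧ dy: ∂f_2/∂x - ∂f_1/∂y = ∂(3*y^2 + 2*z)/∂x - ∂(-2*x^2 + x*y + y*z)/∂y = -x - z
  coefficient of dx ∧ dz: ∂f_3/∂x - ∂f_1/∂z = ∂(-3*x*y)/∂x - ∂(-2*x^2 + x*y + y*z)/∂z = -4*y
  coefficient of dy ∧ dz: ∂f_3/∂y - ∂f_2/∂z = ∂(-3*x*y)/∂y - ∂(3*y^2 + 2*z)/∂z = -3*x - 2
Assembling: d(omega) = (-x - z) dx ∧ dy + (-4*y) dx ∧ dz + (-3*x - 2) dy ∧ dz.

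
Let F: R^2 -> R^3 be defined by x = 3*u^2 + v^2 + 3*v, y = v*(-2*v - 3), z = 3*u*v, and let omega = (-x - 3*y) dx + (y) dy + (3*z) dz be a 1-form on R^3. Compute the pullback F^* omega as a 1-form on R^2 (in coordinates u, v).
F^* omega = (3*u*(-6*u^2 + 19*v^2 + 12*v)) du + (21*u^2*v - 9*u^2 + 18*v^3 + 45*v^2 + 27*v) dv

Using F^*(f dg) = (f ∘ F) d(g ∘ F), substitute each coordinate x_i by F_i(u, v) in f_i, and replace dx_i by d F_i = (∂F_i/∂u) du + (∂F_i/∂v) dv.
  For the x component: f_1(F) = -3*u^2 + 5*v^2 + 6*v; d F_1 = (6*u) du + (2*v + 3) dv
  For the y component: f_2(F) = v*(-2*v - 3); d F_2 = (0) du + (-4*v - 3) dv
  For the z component: f_3(F) = 9*u*v; d F_3 = (3*v) du + (3*u) dv
Combining and collecting du, dv coefficients:
  coeff of du: 3*u*(-6*u^2 + 19*v^2 + 12*v)
  coeff of dv: 21*u^2*v - 9*u^2 + 18*v^3 + 45*v^2 + 27*v
F^* omega = (3*u*(-6*u^2 + 19*v^2 + 12*v)) du + (21*u^2*v - 9*u^2 + 18*v^3 + 45*v^2 + 27*v) dv.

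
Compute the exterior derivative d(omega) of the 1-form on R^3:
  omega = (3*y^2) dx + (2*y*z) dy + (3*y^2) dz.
d(omega) = (-6*y) dx ∧ dy + (4*y) dy ∧ dz

For a 1-form omega = sum_i f_i dx_i, the exterior derivative is
  d(omega) = sum_{i < j} (∂f_j/∂x_i - ∂f_i/∂x_j) dx_i ∧ dx_j.
  coefficient of dx ∧ dy: ∂f_2/∂x - ∂f_1/∂y = ∂(2*y*z)/∂x - ∂(3*y^2)/∂y = -6*y
  coefficient of dy ∧ dz: ∂f_3/∂y - ∂f_2/∂z = ∂(3*y^2)/∂y - ∂(2*y*z)/∂z = 4*y
Assembling: d(omega) = (-6*y) dx ∧ dy + (4*y) dy ∧ dz.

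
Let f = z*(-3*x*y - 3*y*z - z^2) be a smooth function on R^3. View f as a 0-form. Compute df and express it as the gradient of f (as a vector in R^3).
df = (-3*y*z) dx + (3*z*(-x - z)) dy + (-3*x*y - 6*y*z - 3*z^2) dz; grad f = (-3*y*z, 3*z*(-x - z), -3*x*y - 6*y*z - 3*z^2)

For a 0-form f, d f = (∂f/∂x) dx + (∂f/∂y) dy + (∂f/∂z) dz. The components of the vector representation are exactly the entries of grad f in Cartesian coordinates:
  ∂f/∂x = -3*y*z
  ∂f/∂y = 3*z*(-x - z)
  ∂f/∂z = -3*x*y - 6*y*z - 3*z^2.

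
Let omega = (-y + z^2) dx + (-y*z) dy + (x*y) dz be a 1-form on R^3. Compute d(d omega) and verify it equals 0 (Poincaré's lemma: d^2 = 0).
d(d omega) = 0

Step 1: d omega = sum_{i<j} (∂f_j/∂x_i - ∂f_i/∂x_j) dx_i ∧ dx_j:
  coeff of dx ∧ dy: 1
  coeff of dx ∧ dz: y - 2*z
  coeff of dy ∧ dz: x + y
Step 2: Apply d again to each 2-form coefficient. The only possible 3-form in R^3 is dx ∧ dy ∧ dz, with coefficient
  ∂(coeff of dy∧dz)/∂x - ∂(coeff of dx∧dz)/∂y + ∂(coeff of dx∧dy)/∂z
  = ∂/∂x (x + y) - ∂/∂y (y - 2*z) + ∂/∂z (1).
Each of these terms simplifies to sums of mixed partials that cancel in pairs. The result is 0 (by equality of mixed partials for smooth functions — Schwarz / Clairaut).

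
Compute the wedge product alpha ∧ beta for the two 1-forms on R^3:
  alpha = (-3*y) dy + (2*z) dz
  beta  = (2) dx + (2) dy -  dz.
alpha ∧ beta = (6*y) dx ∧ dy + (3*y - 4*z) dy ∧ dz + (-4*z) dx ∧ dz

Distribute the wedge, using dx_i ∧ dx_j = -dx_j ∧ dx_i and dx_i ∧ dx_i = 0. For each pair (i, j) with i < j, the coefficient of dx_i ∧ dx_j in alpha ∧ beta is (alpha_i * beta_j - alpha_j * beta_i). Collecting: alpha ∧ beta = (6*y) dx ∧ dy + (3*y - 4*z) dy ∧ dz + (-4*z) dx ∧ dz.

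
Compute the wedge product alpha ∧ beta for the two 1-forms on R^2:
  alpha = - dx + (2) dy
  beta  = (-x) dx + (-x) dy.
alpha ∧ beta = (3*x) dx ∧ dy

Distribute the wedge, using dx_i ∧ dx_j = -dx_j ∧ dx_i and dx_i ∧ dx_i = 0. For each pair (i, j) with i < j, the coefficient of dx_i ∧ dx_j in alpha ∧ beta is (alpha_i * beta_j - alpha_j * beta_i). Collecting: alpha ∧ beta = (3*x) dx ∧ dy.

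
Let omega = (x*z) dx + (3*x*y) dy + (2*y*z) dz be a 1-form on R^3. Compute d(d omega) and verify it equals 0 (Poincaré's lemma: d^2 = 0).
d(d omega) = 0

Step 1: d omega = sum_{i<j} (∂f_j/∂x_i - ∂f_i/∂x_j) dx_i ∧ dx_j:
  coeff of dx ∧ dy: 3*y
  coeff of dx ∧ dz: -x
  coeff of dy ∧ dz: 2*z
Step 2: Apply d again to each 2-form coefficient. The only possible 3-form in R^3 is dx ∧ dy ∧ dz, with coefficient
  ∂(coeff of dy∧dz)/∂x - ∂(coeff of dx∧dz)/∂y + ∂(coeff of dx∧dy)/∂z
  = ∂/∂x (2*z) - ∂/∂y (-x) + ∂/∂z (3*y).
Each of these terms simplifies to sums of mixed partials that cancel in pairs. The result is 0 (by equality of mixed partials for smooth functions — Schwarz / Clairaut).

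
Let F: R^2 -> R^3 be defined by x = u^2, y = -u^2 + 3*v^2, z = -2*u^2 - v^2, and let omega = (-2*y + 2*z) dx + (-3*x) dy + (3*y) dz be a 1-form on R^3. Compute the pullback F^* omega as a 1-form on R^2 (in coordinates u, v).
F^* omega = (14*u^3 - 52*u*v^2) du + (-12*u^2*v - 18*v^3) dv

Using F^*(f dg) = (f ∘ F) d(g ∘ F), substitute each coordinate x_i by F_i(u, v) in f_i, and replace dx_i by d F_i = (∂F_i/∂u) du + (∂F_i/∂v) dv.
  For the x component: f_1(F) = -2*u^2 - 8*v^2; d F_1 = (2*u) du + (0) dv
  For the y component: f_2(F) = -3*u^2; d F_2 = (-2*u) du + (6*v) dv
  For the z component: f_3(F) = -3*u^2 + 9*v^2; d F_3 = (-4*u) du + (-2*v) dv
Combining and collecting du, dv coefficients:
  coeff of du: 14*u^3 - 52*u*v^2
  coeff of dv: -12*u^2*v - 18*v^3
F^* omega = (14*u^3 - 52*u*v^2) du + (-12*u^2*v - 18*v^3) dv.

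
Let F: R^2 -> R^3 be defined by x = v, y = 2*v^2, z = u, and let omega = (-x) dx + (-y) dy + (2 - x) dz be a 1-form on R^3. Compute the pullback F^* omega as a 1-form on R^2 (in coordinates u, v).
F^* omega = (2 - v) du + (-8*v^3 - v) dv

Using F^*(f dg) = (f ∘ F) d(g ∘ F), substitute each coordinate x_i by F_i(u, v) in f_i, and replace dx_i by d F_i = (∂F_i/∂u) du + (∂F_i/∂v) dv.
  For the x component: f_1(F) = -v; d F_1 = (0) du + (1) dv
  For the y component: f_2(F) = -2*v^2; d F_2 = (0) du + (4*v) dv
  For the z component: f_3(F) = 2 - v; d F_3 = (1) du + (0) dv
Combining and collecting du, dv coefficients:
  coeff of du: 2 - v
  coeff of dv: -8*v^3 - v
F^* omega = (2 - v) du + (-8*v^3 - v) dv.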